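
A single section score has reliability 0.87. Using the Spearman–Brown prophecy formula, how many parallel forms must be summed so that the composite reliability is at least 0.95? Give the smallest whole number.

k ≥ ρ*(1−ρ₁)/(ρ₁(1−ρ*)) = 0.95·0.13 / (0.87·0.05) = 2.839.
Smallest integer k = 3.

3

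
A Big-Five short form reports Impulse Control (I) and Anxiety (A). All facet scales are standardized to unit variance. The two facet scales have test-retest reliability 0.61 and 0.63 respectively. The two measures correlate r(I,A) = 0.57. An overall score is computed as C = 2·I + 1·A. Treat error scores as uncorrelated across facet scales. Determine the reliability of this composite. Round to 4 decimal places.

Var(C) = 2² + 1 + 2·[2·0.57] = 5 + 2.28 = 7.28.
Because errors are independent across components, Cov(Tᵢ,Tⱼ) = Cov(Xᵢ,Xⱼ); the off-diagonal part of the true-score variance is the same as above.
True-score variance = [2²·0.61 + 0.63] + 2.28 = 3.07 + 2.28 = 5.35.
Reliability = 5.35 / 7.28 = 0.7349.

0.7349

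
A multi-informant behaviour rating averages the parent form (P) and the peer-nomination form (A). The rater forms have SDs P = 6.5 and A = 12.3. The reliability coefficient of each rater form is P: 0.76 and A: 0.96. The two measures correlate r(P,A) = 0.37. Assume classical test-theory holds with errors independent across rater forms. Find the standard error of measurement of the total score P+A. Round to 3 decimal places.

Var(total) = 193.54 + 59.163 = 252.703.
True-score variance = 177.348 + 59.163 = 236.511, so reliability = 0.9359.
Error variance = 252.703 − 236.511 = 16.1916; SEM = √16.1916 = 4.024.

4.024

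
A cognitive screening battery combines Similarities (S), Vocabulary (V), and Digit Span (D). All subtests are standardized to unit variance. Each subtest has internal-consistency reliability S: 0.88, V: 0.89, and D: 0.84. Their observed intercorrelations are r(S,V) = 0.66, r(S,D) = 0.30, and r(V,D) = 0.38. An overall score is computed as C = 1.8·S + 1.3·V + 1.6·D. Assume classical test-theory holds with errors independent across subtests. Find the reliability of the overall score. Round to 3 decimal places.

Var(C) = 1.8² + 1.3² + 1.6² + 2·[2.34·0.66 + 2.88·0.30 + 2.08·0.38] = 7.49 + 6.3976 = 13.8876.
With uncorrelated errors the cross-covariances are all true-score covariance, so they carry over unchanged; only the diagonal terms shrink to ρᵢσᵢ².
True-score variance = [1.8²·0.88 + 1.3²·0.89 + 1.6²·0.84] + 6.3976 = 6.5057 + 6.3976 = 12.9033.
Reliability = 12.9033 / 13.8876 = 0.929.

0.929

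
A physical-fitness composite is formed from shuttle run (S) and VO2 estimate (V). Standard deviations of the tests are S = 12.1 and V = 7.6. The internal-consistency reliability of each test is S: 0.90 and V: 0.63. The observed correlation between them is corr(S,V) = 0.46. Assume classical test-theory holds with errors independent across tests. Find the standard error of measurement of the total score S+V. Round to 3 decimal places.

6.001

Var(total) = 204.17 + 84.6032 = 288.773.
True-score variance = 168.158 + 84.6032 = 252.761, so reliability = 0.8753.
Error variance = 288.773 − 252.761 = 36.0122; SEM = √36.0122 = 6.001.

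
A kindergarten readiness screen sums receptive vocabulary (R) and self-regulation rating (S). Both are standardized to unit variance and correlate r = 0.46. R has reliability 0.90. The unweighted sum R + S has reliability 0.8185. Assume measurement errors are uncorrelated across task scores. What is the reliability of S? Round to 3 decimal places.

Var(R+S) = 2 + 2·0.46 = 2.920.
True-score variance = ρ_R + ρ_S + 2·0.46, so 0.8185 = (0.90 + ρ_S + 0.92) / 2.920.
ρ_S = 0.8185·2.920 − 0.90 − 0.92 = 0.570.

0.570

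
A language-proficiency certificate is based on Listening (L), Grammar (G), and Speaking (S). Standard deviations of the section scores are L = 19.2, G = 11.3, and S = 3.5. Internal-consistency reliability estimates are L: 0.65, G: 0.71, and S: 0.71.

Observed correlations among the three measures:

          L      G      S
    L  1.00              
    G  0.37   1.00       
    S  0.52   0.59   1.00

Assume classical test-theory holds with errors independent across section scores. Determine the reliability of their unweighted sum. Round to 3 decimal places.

Var(L+G+S) = 19.2² + 11.3² + 3.5² + 2·[19.2·11.3·0.37 + 19.2·3.5·0.52 + 11.3·3.5·0.59] = 508.58 + 277.107 = 785.687.
Because errors are independent across components, Cov(Tᵢ,Tⱼ) = Cov(Xᵢ,Xⱼ); the off-diagonal part of the true-score variance is the same as above.
True-score variance = [19.2²·0.65 + 11.3²·0.71 + 3.5²·0.71] + 277.107 = 338.973 + 277.107 = 616.081.
Reliability = 616.081 / 785.687 = 0.784.

0.784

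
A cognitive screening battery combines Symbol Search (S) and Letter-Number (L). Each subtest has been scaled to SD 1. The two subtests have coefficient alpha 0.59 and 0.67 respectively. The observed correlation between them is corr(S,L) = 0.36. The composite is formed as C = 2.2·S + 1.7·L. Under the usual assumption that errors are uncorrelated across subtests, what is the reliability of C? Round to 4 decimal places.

Var(C) = 2.2² + 1.7² + 2·[3.74·0.36] = 7.73 + 2.6928 = 10.4228.
With uncorrelated errors the cross-covariances are all true-score covariance, so they carry over unchanged; only the diagonal terms shrink to ρᵢσᵢ².
True-score variance = [2.2²·0.59 + 1.7²·0.67] + 2.6928 = 4.7919 + 2.6928 = 7.4847.
Reliability = 7.4847 / 10.4228 = 0.7181.

0.7181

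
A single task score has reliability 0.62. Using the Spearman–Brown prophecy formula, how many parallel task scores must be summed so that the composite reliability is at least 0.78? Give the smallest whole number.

k ≥ ρ*(1−ρ₁)/(ρ₁(1−ρ*)) = 0.78·0.38 / (0.62·0.22) = 2.173.
Smallest integer k = 3.

3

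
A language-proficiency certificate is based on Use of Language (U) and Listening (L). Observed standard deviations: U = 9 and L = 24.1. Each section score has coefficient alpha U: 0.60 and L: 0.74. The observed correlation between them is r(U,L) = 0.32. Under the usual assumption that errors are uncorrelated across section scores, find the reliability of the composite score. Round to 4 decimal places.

0.7709

Var(U+L) = 9² + 24.1² + 2·[9·24.1·0.32] = 661.81 + 138.816 = 800.626.
With uncorrelated errors the cross-covariances are all true-score covariance, so they carry over unchanged; only the diagonal terms shrink to ρᵢσᵢ².
True-score variance = [9²·0.60 + 24.1²·0.74] + 138.816 = 478.399 + 138.816 = 617.215.
Reliability = 617.215 / 800.626 = 0.7709.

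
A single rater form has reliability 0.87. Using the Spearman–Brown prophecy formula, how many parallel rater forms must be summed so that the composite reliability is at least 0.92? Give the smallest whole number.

k ≥ ρ*(1−ρ₁)/(ρ₁(1−ρ*)) = 0.92·0.13 / (0.87·0.08) = 1.718.
Smallest integer k = 2.

2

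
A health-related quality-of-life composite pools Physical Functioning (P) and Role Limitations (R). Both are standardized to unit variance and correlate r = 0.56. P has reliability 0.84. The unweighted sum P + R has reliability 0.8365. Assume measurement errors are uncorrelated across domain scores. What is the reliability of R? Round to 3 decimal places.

Var(P+R) = 2 + 2·0.56 = 3.120.
True-score variance = ρ_P + ρ_R + 2·0.56, so 0.8365 = (0.84 + ρ_R + 1.12) / 3.120.
ρ_R = 0.8365·3.120 − 0.84 − 1.12 = 0.650.

0.650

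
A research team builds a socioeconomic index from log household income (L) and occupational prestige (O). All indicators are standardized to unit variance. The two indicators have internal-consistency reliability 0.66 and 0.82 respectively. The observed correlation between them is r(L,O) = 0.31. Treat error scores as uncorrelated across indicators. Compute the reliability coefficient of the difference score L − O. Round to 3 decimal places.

Var(L−O) = 1 + 1 − 2·0.31 = 2 − 0.62 = 1.38.
Because errors are independent across components, Cov(Tᵢ,Tⱼ) = Cov(Xᵢ,Xⱼ); the off-diagonal part of the true-score variance is the same as above.
True-score variance = [0.66 + 0.82] − 0.62 = 1.48 − 0.62 = 0.86.
Reliability = 0.86 / 1.38 = 0.623.

0.623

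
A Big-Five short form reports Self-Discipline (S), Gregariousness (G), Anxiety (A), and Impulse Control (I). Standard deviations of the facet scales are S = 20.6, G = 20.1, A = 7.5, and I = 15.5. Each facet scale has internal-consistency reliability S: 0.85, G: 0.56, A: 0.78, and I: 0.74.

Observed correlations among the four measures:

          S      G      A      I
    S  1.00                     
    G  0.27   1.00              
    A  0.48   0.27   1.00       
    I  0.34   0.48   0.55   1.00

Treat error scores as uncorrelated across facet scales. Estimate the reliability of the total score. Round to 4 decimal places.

0.8577

Var(S+G+A+I) = 20.6² + 20.1² + 7.5² + 15.5² + 2·[20.6·20.1·0.27 + 20.6·7.5·0.48 + 20.6·15.5·0.34 + 20.1·7.5·0.27 + 20.1·15.5·0.48 + 7.5·15.5·0.55] = 1124.87 + 1097.4 = 2222.27.
With uncorrelated errors the cross-covariances are all true-score covariance, so they carry over unchanged; only the diagonal terms shrink to ρᵢσᵢ².
True-score variance = [20.6²·0.85 + 20.1²·0.56 + 7.5²·0.78 + 15.5²·0.74] + 1097.4 = 808.612 + 1097.4 = 1906.02.
Reliability = 1906.02 / 2222.27 = 0.8577.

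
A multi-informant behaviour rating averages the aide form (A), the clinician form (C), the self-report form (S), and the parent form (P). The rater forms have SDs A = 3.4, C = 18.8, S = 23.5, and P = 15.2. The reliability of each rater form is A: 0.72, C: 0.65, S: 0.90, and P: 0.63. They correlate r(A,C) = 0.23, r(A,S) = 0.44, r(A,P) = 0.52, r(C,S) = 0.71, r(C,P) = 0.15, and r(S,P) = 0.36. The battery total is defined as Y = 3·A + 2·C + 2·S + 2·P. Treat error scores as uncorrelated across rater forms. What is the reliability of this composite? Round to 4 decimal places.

Var(Y) = 3²·3.4² + 2²·18.8² + 2²·23.5² + 2²·15.2² + 2·[6·3.4·18.8·0.23 + 6·3.4·23.5·0.44 + 6·3.4·15.2·0.52 + 4·18.8·23.5·0.71 + 4·18.8·15.2·0.15 + 4·23.5·15.2·0.36] = 4650.96 + 4801.85 = 9452.81.
With uncorrelated errors the cross-covariances are all true-score covariance, so they carry over unchanged; only the diagonal terms shrink to ρᵢσᵢ².
True-score variance = [3²·3.4²·0.72 + 2²·18.8²·0.65 + 2²·23.5²·0.90 + 2²·15.2²·0.63] + 4801.85 = 3564.17 + 4801.85 = 8366.02.
Reliability = 8366.02 / 9452.81 = 0.8850.

0.8850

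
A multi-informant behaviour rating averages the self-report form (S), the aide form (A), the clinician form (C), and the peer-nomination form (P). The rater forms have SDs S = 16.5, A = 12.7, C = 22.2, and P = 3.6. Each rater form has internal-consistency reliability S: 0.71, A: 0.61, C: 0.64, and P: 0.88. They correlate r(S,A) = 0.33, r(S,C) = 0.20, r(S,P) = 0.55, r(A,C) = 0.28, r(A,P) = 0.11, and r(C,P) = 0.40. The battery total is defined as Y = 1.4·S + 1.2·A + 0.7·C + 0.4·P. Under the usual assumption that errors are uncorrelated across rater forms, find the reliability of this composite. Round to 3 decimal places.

0.789

Var(Y) = 1.4²·16.5² + 1.2²·12.7² + 0.7²·22.2² + 0.4²·3.6² + 2·[1.68·16.5·12.7·0.33 + 0.98·16.5·22.2·0.20 + 0.56·16.5·3.6·0.55 + 0.84·12.7·22.2·0.28 + 0.48·12.7·3.6·0.11 + 0.28·22.2·3.6·0.40] = 1009.43 + 567.884 = 1577.32.
Because errors are independent across components, Cov(Tᵢ,Tⱼ) = Cov(Xᵢ,Xⱼ); the off-diagonal part of the true-score variance is the same as above.
True-score variance = [1.4²·16.5²·0.71 + 1.2²·12.7²·0.61 + 0.7²·22.2²·0.64 + 0.4²·3.6²·0.88] + 567.884 = 676.92 + 567.884 = 1244.8.
Reliability = 1244.8 / 1577.32 = 0.789.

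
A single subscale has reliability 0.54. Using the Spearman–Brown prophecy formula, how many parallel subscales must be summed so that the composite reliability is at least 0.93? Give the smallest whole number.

k ≥ ρ*(1−ρ₁)/(ρ₁(1−ρ*)) = 0.93·0.46 / (0.54·0.07) = 11.317.
Smallest integer k = 12.

12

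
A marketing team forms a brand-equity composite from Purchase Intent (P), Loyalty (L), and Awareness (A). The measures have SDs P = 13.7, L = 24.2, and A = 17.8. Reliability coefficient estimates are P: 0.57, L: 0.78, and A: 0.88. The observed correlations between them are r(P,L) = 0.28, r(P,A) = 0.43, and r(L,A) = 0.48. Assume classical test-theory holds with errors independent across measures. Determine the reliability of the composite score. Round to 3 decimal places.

0.870

Var(P+L+A) = 13.7² + 24.2² + 17.8² + 2·[13.7·24.2·0.28 + 13.7·17.8·0.43 + 24.2·17.8·0.48] = 1090.17 + 808.912 = 1899.08.
Under uncorrelated errors the observed covariances equal the true-score covariances, so only the own-variance terms attenuate.
True-score variance = [13.7²·0.57 + 24.2²·0.78 + 17.8²·0.88] + 808.912 = 842.602 + 808.912 = 1651.51.
Reliability = 1651.51 / 1899.08 = 0.870.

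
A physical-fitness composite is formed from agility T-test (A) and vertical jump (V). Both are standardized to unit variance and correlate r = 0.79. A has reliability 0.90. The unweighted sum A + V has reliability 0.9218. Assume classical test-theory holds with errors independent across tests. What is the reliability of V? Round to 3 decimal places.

Var(A+V) = 2 + 2·0.79 = 3.580.
True-score variance = ρ_A + ρ_V + 2·0.79, so 0.9218 = (0.90 + ρ_V + 1.58) / 3.580.
ρ_V = 0.9218·3.580 − 0.90 − 1.58 = 0.820.

0.820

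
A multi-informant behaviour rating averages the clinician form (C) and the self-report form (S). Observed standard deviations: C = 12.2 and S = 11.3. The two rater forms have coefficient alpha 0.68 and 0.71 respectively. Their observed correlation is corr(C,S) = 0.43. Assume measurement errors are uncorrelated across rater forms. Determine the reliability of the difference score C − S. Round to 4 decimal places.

0.4641

Var(C−S) = 12.2² + 11.3² − 2·12.2·11.3·0.43 = 276.53 − 118.56 = 157.97.
Because errors are independent across components, Cov(Tᵢ,Tⱼ) = Cov(Xᵢ,Xⱼ); the off-diagonal part of the true-score variance is the same as above.
True-score variance = [12.2²·0.68 + 11.3²·0.71] − 118.56 = 191.871 − 118.56 = 73.3115.
Reliability = 73.3115 / 157.97 = 0.4641.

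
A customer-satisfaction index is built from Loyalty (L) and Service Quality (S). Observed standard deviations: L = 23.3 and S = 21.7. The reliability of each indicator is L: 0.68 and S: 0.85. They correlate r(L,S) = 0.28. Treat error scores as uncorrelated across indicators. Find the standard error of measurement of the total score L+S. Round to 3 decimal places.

Var(total) = 1013.78 + 283.142 = 1296.92.
True-score variance = 769.422 + 283.142 = 1052.56, so reliability = 0.8116.
Error variance = 1296.92 − 1052.56 = 244.358; SEM = √244.358 = 15.632.

15.632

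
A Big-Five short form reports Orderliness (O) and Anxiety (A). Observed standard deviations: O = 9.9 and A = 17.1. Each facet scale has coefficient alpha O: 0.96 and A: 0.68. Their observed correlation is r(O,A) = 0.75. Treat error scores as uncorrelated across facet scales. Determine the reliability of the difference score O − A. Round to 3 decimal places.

0.286

Var(O−A) = 9.9² + 17.1² − 2·9.9·17.1·0.75 = 390.42 − 253.935 = 136.485.
Because errors are independent across components, Cov(Tᵢ,Tⱼ) = Cov(Xᵢ,Xⱼ); the off-diagonal part of the true-score variance is the same as above.
True-score variance = [9.9²·0.96 + 17.1²·0.68] − 253.935 = 292.928 − 253.935 = 38.9934.
Reliability = 38.9934 / 136.485 = 0.286.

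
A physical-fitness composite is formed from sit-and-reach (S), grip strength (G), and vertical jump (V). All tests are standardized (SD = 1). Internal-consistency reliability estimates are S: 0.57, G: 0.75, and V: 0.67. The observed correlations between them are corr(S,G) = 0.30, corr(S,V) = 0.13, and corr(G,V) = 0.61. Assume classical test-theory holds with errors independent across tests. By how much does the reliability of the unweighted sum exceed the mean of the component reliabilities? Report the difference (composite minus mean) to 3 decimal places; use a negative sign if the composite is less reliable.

0.138

Var(sum) = 3 + 2.08 = 5.08; true-score variance = 1.99 + 2.08 = 4.07; composite reliability = 0.8012.
Mean component reliability = 0.6633.
Difference = 0.8012 − 0.6633 = 0.138.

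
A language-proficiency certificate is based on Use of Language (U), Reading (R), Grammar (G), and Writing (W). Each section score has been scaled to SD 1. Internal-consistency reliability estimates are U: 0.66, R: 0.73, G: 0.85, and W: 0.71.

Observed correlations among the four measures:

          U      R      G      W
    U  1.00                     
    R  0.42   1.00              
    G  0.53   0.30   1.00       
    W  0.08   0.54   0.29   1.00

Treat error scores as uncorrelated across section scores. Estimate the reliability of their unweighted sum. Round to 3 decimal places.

Var(U+R+G+W) = 4 + 2·[0.42 + 0.53 + 0.08 + 0.30 + 0.54 + 0.29] = 4 + 4.32 = 8.32.
With uncorrelated errors the cross-covariances are all true-score covariance, so they carry over unchanged; only the diagonal terms shrink to ρᵢσᵢ².
True-score variance = [0.66 + 0.73 + 0.85 + 0.71] + 4.32 = 2.95 + 4.32 = 7.27.
Reliability = 7.27 / 8.32 = 0.874.

0.874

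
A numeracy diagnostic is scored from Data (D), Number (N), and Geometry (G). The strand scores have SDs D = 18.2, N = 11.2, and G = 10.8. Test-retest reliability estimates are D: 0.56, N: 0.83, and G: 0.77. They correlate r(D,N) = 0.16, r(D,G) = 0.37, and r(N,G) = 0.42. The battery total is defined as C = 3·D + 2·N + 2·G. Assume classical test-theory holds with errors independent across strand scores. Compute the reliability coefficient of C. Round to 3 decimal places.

Var(C) = 3²·18.2² + 2²·11.2² + 2²·10.8² + 2·[6·18.2·11.2·0.16 + 6·18.2·10.8·0.37 + 4·11.2·10.8·0.42] = 3949.48 + 1670.52 = 5620.
Because errors are independent across components, Cov(Tᵢ,Tⱼ) = Cov(Xᵢ,Xⱼ); the off-diagonal part of the true-score variance is the same as above.
True-score variance = [3²·18.2²·0.56 + 2²·11.2²·0.83 + 2²·10.8²·0.77] + 1670.52 = 2445.16 + 1670.52 = 4115.69.
Reliability = 4115.69 / 5620 = 0.732.

0.732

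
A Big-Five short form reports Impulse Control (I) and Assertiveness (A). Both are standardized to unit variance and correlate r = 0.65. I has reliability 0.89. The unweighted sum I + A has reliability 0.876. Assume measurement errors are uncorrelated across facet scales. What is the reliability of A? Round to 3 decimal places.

Var(I+A) = 2 + 2·0.65 = 3.300.
True-score variance = ρ_I + ρ_A + 2·0.65, so 0.876 = (0.89 + ρ_A + 1.30) / 3.300.
ρ_A = 0.876·3.300 − 0.89 − 1.30 = 0.701.

0.701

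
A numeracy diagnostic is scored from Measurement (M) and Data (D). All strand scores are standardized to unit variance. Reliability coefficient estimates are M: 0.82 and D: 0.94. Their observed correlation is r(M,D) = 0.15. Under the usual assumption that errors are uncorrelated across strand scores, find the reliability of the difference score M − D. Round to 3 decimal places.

Var(M−D) = 1 + 1 − 2·0.15 = 2 − 0.3 = 1.7.
Under uncorrelated errors the observed covariances equal the true-score covariances, so only the own-variance terms attenuate.
True-score variance = [0.82 + 0.94] − 0.3 = 1.76 − 0.3 = 1.46.
Reliability = 1.46 / 1.7 = 0.859.

0.859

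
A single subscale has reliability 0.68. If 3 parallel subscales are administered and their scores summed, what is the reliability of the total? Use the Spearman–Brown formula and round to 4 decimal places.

0.8644

ρ_k = kρ / (1 + (k−1)ρ) = 3·0.68 / (1 + 2·0.68) = 2.040 / 2.360 = 0.8644.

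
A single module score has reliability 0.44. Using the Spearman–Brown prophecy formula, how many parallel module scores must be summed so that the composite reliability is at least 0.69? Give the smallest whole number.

k ≥ ρ*(1−ρ₁)/(ρ₁(1−ρ*)) = 0.69·0.56 / (0.44·0.31) = 2.833.
Smallest integer k = 3.

3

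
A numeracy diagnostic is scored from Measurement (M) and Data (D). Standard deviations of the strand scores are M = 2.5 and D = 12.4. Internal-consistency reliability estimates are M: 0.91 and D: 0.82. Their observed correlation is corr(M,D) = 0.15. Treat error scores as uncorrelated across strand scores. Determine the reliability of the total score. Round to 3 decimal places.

0.833

Var(M+D) = 2.5² + 12.4² + 2·[2.5·12.4·0.15] = 160.01 + 9.3 = 169.31.
Under uncorrelated errors the observed covariances equal the true-score covariances, so only the own-variance terms attenuate.
True-score variance = [2.5²·0.91 + 12.4²·0.82] + 9.3 = 131.771 + 9.3 = 141.071.
Reliability = 141.071 / 169.31 = 0.833.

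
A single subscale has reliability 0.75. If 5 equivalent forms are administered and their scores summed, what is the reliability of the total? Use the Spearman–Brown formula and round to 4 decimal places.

ρ_k = kρ / (1 + (k−1)ρ) = 5·0.75 / (1 + 4·0.75) = 3.750 / 4.000 = 0.9375.

0.9375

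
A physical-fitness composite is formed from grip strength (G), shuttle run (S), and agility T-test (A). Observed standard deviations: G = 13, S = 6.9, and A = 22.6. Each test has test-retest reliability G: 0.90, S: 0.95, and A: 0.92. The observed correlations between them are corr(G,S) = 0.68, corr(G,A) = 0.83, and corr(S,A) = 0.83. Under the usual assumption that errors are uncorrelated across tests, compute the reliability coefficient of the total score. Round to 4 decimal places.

0.9623

Var(G+S+A) = 13² + 6.9² + 22.6² + 2·[13·6.9·0.68 + 13·22.6·0.83 + 6.9·22.6·0.83] = 727.37 + 868.56 = 1595.93.
With uncorrelated errors the cross-covariances are all true-score covariance, so they carry over unchanged; only the diagonal terms shrink to ρᵢσᵢ².
True-score variance = [13²·0.90 + 6.9²·0.95 + 22.6²·0.92] + 868.56 = 667.229 + 868.56 = 1535.79.
Reliability = 1535.79 / 1595.93 = 0.9623.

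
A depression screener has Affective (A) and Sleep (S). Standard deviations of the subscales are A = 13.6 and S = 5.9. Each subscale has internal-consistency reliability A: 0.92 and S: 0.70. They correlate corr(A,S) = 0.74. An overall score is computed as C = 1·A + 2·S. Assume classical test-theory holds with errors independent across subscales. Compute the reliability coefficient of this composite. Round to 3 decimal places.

Var(C) = 13.6² + 2²·5.9² + 2·[2·13.6·5.9·0.74] = 324.2 + 237.51 = 561.71.
With uncorrelated errors the cross-covariances are all true-score covariance, so they carry over unchanged; only the diagonal terms shrink to ρᵢσᵢ².
True-score variance = [13.6²·0.92 + 2²·5.9²·0.70] + 237.51 = 267.631 + 237.51 = 505.142.
Reliability = 505.142 / 561.71 = 0.899.

0.899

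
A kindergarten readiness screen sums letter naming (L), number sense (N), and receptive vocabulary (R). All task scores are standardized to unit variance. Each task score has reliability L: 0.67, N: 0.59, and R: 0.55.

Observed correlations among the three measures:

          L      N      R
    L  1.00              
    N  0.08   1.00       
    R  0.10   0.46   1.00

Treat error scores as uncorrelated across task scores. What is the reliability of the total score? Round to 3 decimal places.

0.722

Var(L+N+R) = 3 + 2·[0.08 + 0.10 + 0.46] = 3 + 1.28 = 4.28.
With uncorrelated errors the cross-covariances are all true-score covariance, so they carry over unchanged; only the diagonal terms shrink to ρᵢσᵢ².
True-score variance = [0.67 + 0.59 + 0.55] + 1.28 = 1.81 + 1.28 = 3.09.
Reliability = 3.09 / 4.28 = 0.722.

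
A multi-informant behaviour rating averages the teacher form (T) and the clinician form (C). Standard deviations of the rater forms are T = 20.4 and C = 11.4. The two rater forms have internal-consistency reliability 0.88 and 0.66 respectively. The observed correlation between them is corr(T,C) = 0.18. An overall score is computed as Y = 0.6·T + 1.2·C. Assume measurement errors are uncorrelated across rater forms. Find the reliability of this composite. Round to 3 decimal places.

Var(Y) = 0.6²·20.4² + 1.2²·11.4² + 2·[0.72·20.4·11.4·0.18] = 336.96 + 60.2796 = 397.24.
Under uncorrelated errors the observed covariances equal the true-score covariances, so only the own-variance terms attenuate.
True-score variance = [0.6²·20.4²·0.88 + 1.2²·11.4²·0.66] + 60.2796 = 255.353 + 60.2796 = 315.633.
Reliability = 315.633 / 397.24 = 0.795.

0.795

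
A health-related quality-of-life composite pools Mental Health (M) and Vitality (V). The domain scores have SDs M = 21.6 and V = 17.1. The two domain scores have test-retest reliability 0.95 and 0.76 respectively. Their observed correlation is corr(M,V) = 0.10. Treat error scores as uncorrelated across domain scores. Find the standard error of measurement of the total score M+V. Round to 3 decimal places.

Var(total) = 758.97 + 73.872 = 832.842.
True-score variance = 665.464 + 73.872 = 739.336, so reliability = 0.8877.
Error variance = 832.842 − 739.336 = 93.5064; SEM = √93.5064 = 9.670.

9.670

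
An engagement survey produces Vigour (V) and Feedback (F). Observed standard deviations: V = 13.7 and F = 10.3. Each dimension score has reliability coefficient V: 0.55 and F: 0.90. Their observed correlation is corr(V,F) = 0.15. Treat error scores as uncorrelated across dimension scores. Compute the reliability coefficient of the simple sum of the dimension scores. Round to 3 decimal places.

Var(V+F) = 13.7² + 10.3² + 2·[13.7·10.3·0.15] = 293.78 + 42.333 = 336.113.
Under uncorrelated errors the observed covariances equal the true-score covariances, so only the own-variance terms attenuate.
True-score variance = [13.7²·0.55 + 10.3²·0.90] + 42.333 = 198.711 + 42.333 = 241.044.
Reliability = 241.044 / 336.113 = 0.717.

0.717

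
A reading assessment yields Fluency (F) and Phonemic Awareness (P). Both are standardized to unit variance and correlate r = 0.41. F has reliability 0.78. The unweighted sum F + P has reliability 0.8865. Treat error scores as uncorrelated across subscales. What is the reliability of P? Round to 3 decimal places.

Var(F+P) = 2 + 2·0.41 = 2.820.
True-score variance = ρ_F + ρ_P + 2·0.41, so 0.8865 = (0.78 + ρ_P + 0.82) / 2.820.
ρ_P = 0.8865·2.820 − 0.78 − 0.82 = 0.900.

0.900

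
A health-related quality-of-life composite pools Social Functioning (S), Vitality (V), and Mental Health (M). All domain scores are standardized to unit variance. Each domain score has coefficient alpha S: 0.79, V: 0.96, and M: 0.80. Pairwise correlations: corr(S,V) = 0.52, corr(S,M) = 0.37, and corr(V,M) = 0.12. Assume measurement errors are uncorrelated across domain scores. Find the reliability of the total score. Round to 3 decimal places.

Var(S+V+M) = 3 + 2·[0.52 + 0.37 + 0.12] = 3 + 2.02 = 5.02.
Because errors are independent across components, Cov(Tᵢ,Tⱼ) = Cov(Xᵢ,Xⱼ); the off-diagonal part of the true-score variance is the same as above.
True-score variance = [0.79 + 0.96 + 0.80] + 2.02 = 2.55 + 2.02 = 4.57.
Reliability = 4.57 / 5.02 = 0.910.

0.910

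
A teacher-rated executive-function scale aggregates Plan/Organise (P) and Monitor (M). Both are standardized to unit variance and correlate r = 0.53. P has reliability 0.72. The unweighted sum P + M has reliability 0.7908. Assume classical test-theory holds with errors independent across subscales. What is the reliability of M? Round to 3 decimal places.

Var(P+M) = 2 + 2·0.53 = 3.060.
True-score variance = ρ_P + ρ_M + 2·0.53, so 0.7908 = (0.72 + ρ_M + 1.06) / 3.060.
ρ_M = 0.7908·3.060 − 0.72 − 1.06 = 0.640.

0.640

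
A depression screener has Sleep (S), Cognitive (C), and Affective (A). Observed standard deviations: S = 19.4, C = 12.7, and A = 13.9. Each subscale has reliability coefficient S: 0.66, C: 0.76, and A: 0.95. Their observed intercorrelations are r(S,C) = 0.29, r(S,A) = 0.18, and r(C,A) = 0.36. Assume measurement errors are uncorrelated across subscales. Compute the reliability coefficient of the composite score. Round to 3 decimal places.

Var(S+C+A) = 19.4² + 12.7² + 13.9² + 2·[19.4·12.7·0.29 + 19.4·13.9·0.18 + 12.7·13.9·0.36] = 730.86 + 367.08 = 1097.94.
Because errors are independent across components, Cov(Tᵢ,Tⱼ) = Cov(Xᵢ,Xⱼ); the off-diagonal part of the true-score variance is the same as above.
True-score variance = [19.4²·0.66 + 12.7²·0.76 + 13.9²·0.95] + 367.08 = 554.527 + 367.08 = 921.607.
Reliability = 921.607 / 1097.94 = 0.839.

0.839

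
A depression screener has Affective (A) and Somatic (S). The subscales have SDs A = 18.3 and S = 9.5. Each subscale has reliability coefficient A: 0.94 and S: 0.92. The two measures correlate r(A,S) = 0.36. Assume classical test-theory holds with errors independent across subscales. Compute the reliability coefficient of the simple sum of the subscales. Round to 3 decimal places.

Var(A+S) = 18.3² + 9.5² + 2·[18.3·9.5·0.36] = 425.14 + 125.172 = 550.312.
Under uncorrelated errors the observed covariances equal the true-score covariances, so only the own-variance terms attenuate.
True-score variance = [18.3²·0.94 + 9.5²·0.92] + 125.172 = 397.827 + 125.172 = 522.999.
Reliability = 522.999 / 550.312 = 0.950.

0.950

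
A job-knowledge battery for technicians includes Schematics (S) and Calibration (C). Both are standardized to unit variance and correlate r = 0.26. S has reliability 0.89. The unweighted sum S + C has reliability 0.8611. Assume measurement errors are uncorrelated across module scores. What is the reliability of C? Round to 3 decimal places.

Var(S+C) = 2 + 2·0.26 = 2.520.
True-score variance = ρ_S + ρ_C + 2·0.26, so 0.8611 = (0.89 + ρ_C + 0.52) / 2.520.
ρ_C = 0.8611·2.520 − 0.89 − 0.52 = 0.760.

0.760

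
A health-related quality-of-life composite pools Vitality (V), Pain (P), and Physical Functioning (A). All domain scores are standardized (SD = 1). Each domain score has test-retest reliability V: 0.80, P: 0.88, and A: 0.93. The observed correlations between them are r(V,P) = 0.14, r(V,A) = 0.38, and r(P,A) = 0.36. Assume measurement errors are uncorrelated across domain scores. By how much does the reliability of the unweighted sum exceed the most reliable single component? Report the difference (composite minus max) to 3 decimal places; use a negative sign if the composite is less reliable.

Var(sum) = 3 + 1.76 = 4.76; true-score variance = 2.61 + 1.76 = 4.37; composite reliability = 0.9181.
Max component reliability = 0.9300.
Difference = 0.9181 − 0.9300 = -0.012.

-0.012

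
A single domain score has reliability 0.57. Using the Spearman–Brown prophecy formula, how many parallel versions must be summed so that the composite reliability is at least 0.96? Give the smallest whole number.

k ≥ ρ*(1−ρ₁)/(ρ₁(1−ρ*)) = 0.96·0.43 / (0.57·0.04) = 18.105.
Smallest integer k = 19.

19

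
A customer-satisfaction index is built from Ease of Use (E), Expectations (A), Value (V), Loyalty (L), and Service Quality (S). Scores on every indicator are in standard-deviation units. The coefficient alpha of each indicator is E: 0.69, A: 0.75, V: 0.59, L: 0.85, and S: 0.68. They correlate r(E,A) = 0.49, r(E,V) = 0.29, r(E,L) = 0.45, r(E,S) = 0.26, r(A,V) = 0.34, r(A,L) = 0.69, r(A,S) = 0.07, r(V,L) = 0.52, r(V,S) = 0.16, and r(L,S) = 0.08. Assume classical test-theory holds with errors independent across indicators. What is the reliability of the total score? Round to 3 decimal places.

0.877

Var(E+A+V+L+S) = 5 + 2·[0.49 + 0.29 + 0.45 + 0.26 + 0.34 + 0.69 + 0.07 + 0.52 + 0.16 + 0.08] = 5 + 6.7 = 11.7.
Under uncorrelated errors the observed covariances equal the true-score covariances, so only the own-variance terms attenuate.
True-score variance = [0.69 + 0.75 + 0.59 + 0.85 + 0.68] + 6.7 = 3.56 + 6.7 = 10.26.
Reliability = 10.26 / 11.7 = 0.877.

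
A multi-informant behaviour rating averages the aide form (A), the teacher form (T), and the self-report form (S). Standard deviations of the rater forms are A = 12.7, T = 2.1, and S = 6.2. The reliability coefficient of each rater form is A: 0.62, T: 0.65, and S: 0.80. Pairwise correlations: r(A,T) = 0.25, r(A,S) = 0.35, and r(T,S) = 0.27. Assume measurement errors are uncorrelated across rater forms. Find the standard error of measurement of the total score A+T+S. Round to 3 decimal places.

8.398

Var(total) = 204.14 + 75.4838 = 279.624.
True-score variance = 133.618 + 75.4838 = 209.102, so reliability = 0.7478.
Error variance = 279.624 − 209.102 = 70.5217; SEM = √70.5217 = 8.398.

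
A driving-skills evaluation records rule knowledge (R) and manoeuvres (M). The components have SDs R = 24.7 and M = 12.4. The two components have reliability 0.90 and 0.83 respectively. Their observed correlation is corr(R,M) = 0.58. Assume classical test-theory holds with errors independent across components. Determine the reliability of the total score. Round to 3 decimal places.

0.922

Var(R+M) = 24.7² + 12.4² + 2·[24.7·12.4·0.58] = 763.85 + 355.285 = 1119.13.
With uncorrelated errors the cross-covariances are all true-score covariance, so they carry over unchanged; only the diagonal terms shrink to ρᵢσᵢ².
True-score variance = [24.7²·0.90 + 12.4²·0.83] + 355.285 = 676.702 + 355.285 = 1031.99.
Reliability = 1031.99 / 1119.13 = 0.922.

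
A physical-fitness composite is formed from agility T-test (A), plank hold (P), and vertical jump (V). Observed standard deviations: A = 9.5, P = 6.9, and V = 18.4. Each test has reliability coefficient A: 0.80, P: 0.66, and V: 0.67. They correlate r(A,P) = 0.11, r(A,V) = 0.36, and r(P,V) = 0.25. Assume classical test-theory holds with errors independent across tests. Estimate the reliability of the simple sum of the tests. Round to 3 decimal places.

Var(A+P+V) = 9.5² + 6.9² + 18.4² + 2·[9.5·6.9·0.11 + 9.5·18.4·0.36 + 6.9·18.4·0.25] = 476.42 + 203.757 = 680.177.
With uncorrelated errors the cross-covariances are all true-score covariance, so they carry over unchanged; only the diagonal terms shrink to ρᵢσᵢ².
True-score variance = [9.5²·0.80 + 6.9²·0.66 + 18.4²·0.67] + 203.757 = 330.458 + 203.757 = 534.215.
Reliability = 534.215 / 680.177 = 0.785.

0.785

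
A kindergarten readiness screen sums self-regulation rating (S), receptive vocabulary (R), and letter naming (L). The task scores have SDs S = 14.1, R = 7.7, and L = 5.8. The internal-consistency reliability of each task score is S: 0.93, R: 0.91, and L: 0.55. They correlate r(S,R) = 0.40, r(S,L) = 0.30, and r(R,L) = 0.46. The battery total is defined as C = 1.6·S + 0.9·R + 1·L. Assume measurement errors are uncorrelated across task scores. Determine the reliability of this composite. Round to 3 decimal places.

Var(C) = 1.6²·14.1² + 0.9²·7.7² + 5.8² + 2·[1.44·14.1·7.7·0.40 + 1.6·14.1·5.8·0.30 + 0.9·7.7·5.8·0.46] = 590.619 + 240.56 = 831.178.
Because errors are independent across components, Cov(Tᵢ,Tⱼ) = Cov(Xᵢ,Xⱼ); the off-diagonal part of the true-score variance is the same as above.
True-score variance = [1.6²·14.1²·0.93 + 0.9²·7.7²·0.91 + 5.8²·0.55] + 240.56 = 535.532 + 240.56 = 776.091.
Reliability = 776.091 / 831.178 = 0.934.

0.934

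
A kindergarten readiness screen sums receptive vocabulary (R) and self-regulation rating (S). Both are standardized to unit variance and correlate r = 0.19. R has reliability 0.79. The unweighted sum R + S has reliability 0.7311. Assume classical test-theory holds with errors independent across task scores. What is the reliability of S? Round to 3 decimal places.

0.570

Var(R+S) = 2 + 2·0.19 = 2.380.
True-score variance = ρ_R + ρ_S + 2·0.19, so 0.7311 = (0.79 + ρ_S + 0.38) / 2.380.
ρ_S = 0.7311·2.380 − 0.79 − 0.38 = 0.570.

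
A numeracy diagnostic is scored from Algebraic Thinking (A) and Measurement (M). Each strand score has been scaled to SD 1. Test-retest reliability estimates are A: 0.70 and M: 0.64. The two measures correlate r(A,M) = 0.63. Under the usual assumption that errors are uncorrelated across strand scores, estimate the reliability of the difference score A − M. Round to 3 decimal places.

Var(A−M) = 1 + 1 − 2·0.63 = 2 − 1.26 = 0.74.
Because errors are independent across components, Cov(Tᵢ,Tⱼ) = Cov(Xᵢ,Xⱼ); the off-diagonal part of the true-score variance is the same as above.
True-score variance = [0.70 + 0.64] − 1.26 = 1.34 − 1.26 = 0.08.
Reliability = 0.08 / 0.74 = 0.108.

0.108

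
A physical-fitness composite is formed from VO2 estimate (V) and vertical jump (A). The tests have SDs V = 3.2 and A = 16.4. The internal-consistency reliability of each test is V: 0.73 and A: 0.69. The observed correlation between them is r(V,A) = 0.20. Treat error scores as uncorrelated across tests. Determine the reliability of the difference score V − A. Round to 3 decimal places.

0.666

Var(V−A) = 3.2² + 16.4² − 2·3.2·16.4·0.20 = 279.2 − 20.992 = 258.208.
Because errors are independent across components, Cov(Tᵢ,Tⱼ) = Cov(Xᵢ,Xⱼ); the off-diagonal part of the true-score variance is the same as above.
True-score variance = [3.2²·0.73 + 16.4²·0.69] − 20.992 = 193.058 − 20.992 = 172.066.
Reliability = 172.066 / 258.208 = 0.666.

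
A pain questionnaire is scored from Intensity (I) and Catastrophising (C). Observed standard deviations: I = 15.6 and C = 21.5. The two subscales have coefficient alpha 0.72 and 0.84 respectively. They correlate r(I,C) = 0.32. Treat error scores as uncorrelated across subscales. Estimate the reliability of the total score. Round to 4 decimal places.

0.8456

Var(I+C) = 15.6² + 21.5² + 2·[15.6·21.5·0.32] = 705.61 + 214.656 = 920.266.
Because errors are independent across components, Cov(Tᵢ,Tⱼ) = Cov(Xᵢ,Xⱼ); the off-diagonal part of the true-score variance is the same as above.
True-score variance = [15.6²·0.72 + 21.5²·0.84] + 214.656 = 563.509 + 214.656 = 778.165.
Reliability = 778.165 / 920.266 = 0.8456.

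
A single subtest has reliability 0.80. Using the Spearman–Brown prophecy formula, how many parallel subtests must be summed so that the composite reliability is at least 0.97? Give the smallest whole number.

9

k ≥ ρ*(1−ρ₁)/(ρ₁(1−ρ*)) = 0.97·0.20 / (0.80·0.03) = 8.083.
Smallest integer k = 9.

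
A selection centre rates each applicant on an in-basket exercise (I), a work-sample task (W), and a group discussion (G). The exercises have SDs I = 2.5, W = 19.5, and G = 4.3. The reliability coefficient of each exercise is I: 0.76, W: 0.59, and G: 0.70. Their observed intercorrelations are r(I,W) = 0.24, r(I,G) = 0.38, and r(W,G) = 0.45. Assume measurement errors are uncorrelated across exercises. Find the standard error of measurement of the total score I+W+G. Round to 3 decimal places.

12.765

Var(total) = 404.99 + 107.035 = 512.025.
True-score variance = 242.041 + 107.035 = 349.076, so reliability = 0.6818.
Error variance = 512.025 − 349.076 = 162.949; SEM = √162.949 = 12.765.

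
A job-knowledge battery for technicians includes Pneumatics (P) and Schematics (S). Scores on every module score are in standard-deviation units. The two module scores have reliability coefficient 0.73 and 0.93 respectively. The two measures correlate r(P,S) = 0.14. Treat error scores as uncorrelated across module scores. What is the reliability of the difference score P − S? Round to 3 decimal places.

Var(P−S) = 1 + 1 − 2·0.14 = 2 − 0.28 = 1.72.
Because errors are independent across components, Cov(Tᵢ,Tⱼ) = Cov(Xᵢ,Xⱼ); the off-diagonal part of the true-score variance is the same as above.
True-score variance = [0.73 + 0.93] − 0.28 = 1.66 − 0.28 = 1.38.
Reliability = 1.38 / 1.72 = 0.802.

0.802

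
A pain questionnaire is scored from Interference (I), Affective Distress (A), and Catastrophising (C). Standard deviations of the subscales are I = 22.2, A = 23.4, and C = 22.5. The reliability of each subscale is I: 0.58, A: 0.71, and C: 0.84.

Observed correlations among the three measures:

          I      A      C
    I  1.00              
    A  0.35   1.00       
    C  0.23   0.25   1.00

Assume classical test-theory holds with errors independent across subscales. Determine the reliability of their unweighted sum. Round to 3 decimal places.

Var(I+A+C) = 22.2² + 23.4² + 22.5² + 2·[22.2·23.4·0.35 + 22.2·22.5·0.23 + 23.4·22.5·0.25] = 1546.65 + 856.656 = 2403.31.
Under uncorrelated errors the observed covariances equal the true-score covariances, so only the own-variance terms attenuate.
True-score variance = [22.2²·0.58 + 23.4²·0.71 + 22.5²·0.84] + 856.656 = 1099.86 + 856.656 = 1956.52.
Reliability = 1956.52 / 2403.31 = 0.814.

0.814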